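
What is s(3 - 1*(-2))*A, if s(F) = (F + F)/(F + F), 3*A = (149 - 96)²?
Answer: 2809/3 ≈ 936.33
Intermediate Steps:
A = 2809/3 (A = (149 - 96)²/3 = (⅓)*53² = (⅓)*2809 = 2809/3 ≈ 936.33)
s(F) = 1 (s(F) = (2*F)/((2*F)) = (2*F)*(1/(2*F)) = 1)
s(3 - 1*(-2))*A = 1*(2809/3) = 2809/3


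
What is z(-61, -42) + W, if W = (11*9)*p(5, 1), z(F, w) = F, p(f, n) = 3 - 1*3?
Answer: -61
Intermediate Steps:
p(f, n) = 0 (p(f, n) = 3 - 3 = 0)
W = 0 (W = (11*9)*0 = 99*0 = 0)
z(-61, -42) + W = -61 + 0 = -61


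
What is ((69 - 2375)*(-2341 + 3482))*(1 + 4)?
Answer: -13155730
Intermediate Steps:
((69 - 2375)*(-2341 + 3482))*(1 + 4) = -2306*1141*5 = -2631146*5 = -13155730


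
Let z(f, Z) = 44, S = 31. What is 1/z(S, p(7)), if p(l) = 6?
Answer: 1/44 ≈ 0.022727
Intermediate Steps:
1/z(S, p(7)) = 1/44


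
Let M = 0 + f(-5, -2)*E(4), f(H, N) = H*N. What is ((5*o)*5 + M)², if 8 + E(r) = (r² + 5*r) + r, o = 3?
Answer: 156025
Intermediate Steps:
E(r) = -8 + r² + 6*r (E(r) = -8 + ((r² + 5*r) + r) = -8 + (r² + 6*r) = -8 + r² + 6*r)
M = 320 (M = 0 + (-5*(-2))*(-8 + 4² + 6*4) = 0 + 10*(-8 + 16 + 24) = 0 + 10*32 = 0 + 320 = 320)
((5*o)*5 + M)² = ((5*3)*5 + 320)² = (15*5 + 320)² = (75 + 320)² = 395² = 156025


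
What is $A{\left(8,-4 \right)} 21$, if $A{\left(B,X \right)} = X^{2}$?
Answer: $336$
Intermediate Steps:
$A{\left(8,-4 \right)} 21 = \left(-4\right)^{2} \cdot 21 = 16 \cdot 21 = 336$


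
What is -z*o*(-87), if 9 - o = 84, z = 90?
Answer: -587250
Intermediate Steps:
o = -75 (o = 9 - 1*84 = 9 - 84 = -75)
-z*o*(-87) = -90*(-75)*(-87) = -(-6750)*(-87) = -1*587250 = -587250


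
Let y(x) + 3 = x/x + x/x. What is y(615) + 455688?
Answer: 455687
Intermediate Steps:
y(x) = -1 (y(x) = -3 + (x/x + x/x) = -3 + (1 + 1) = -3 + 2 = -1)
y(615) + 455688 = -1 + 455688 = 455687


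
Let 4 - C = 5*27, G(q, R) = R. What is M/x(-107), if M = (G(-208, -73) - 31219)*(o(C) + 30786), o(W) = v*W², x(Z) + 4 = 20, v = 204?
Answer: -13813970745/2 ≈ -6.9070e+9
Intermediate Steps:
x(Z) = 16 (x(Z) = -4 + 20 = 16)
C = -131 (C = 4 - 5*27 = 4 - 1*135 = 4 - 135 = -131)
o(W) = 204*W²
M = -110511765960 (M = (-73 - 31219)*(204*(-131)² + 30786) = -31292*(204*17161 + 30786) = -31292*(3500844 + 30786) = -31292*3531630 = -110511765960)
M/x(-107) = -110511765960/16 = -110511765960*1/16 = -13813970745/2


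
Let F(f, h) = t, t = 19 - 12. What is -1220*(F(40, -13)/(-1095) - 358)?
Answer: 95652148/219 ≈ 4.3677e+5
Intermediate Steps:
t = 7
F(f, h) = 7
-1220*(F(40, -13)/(-1095) - 358) = -1220*(7/(-1095) - 358) = -1220*(7*(-1/1095) - 358) = -1220*(-7/1095 - 358) = -1220*(-392017/1095) = 95652148/219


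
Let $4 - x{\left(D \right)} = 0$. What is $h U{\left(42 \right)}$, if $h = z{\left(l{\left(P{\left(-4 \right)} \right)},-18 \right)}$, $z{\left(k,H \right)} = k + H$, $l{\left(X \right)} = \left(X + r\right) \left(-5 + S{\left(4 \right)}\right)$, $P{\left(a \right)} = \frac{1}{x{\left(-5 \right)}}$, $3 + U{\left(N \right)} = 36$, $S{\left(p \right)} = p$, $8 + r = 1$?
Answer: $- \frac{1485}{4} \approx -371.25$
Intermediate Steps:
$r = -7$ ($r = -8 + 1 = -7$)
$U{\left(N \right)} = 33$ ($U{\left(N \right)} = -3 + 36 = 33$)
$x{\left(D \right)} = 4$ ($x{\left(D \right)} = 4 - 0 = 4 + 0 = 4$)
$P{\left(a \right)} = \frac{1}{4}$
$l{\left(X \right)} = 7 - X$ ($l{\left(X \right)} = \left(X - 7\right) \left(-5 + 4\right) = \left(-7 + X\right) \left(-1\right) = 7 - X$)
$z{\left(k,H \right)} = H + k$
$h = - \frac{45}{4}$ ($h = -18 + \left(7 - \frac{1}{4}\right) = -18 + \frac{27}{4} = - \frac{45}{4} \approx -11.25$)
$h U{\left(42 \right)} = \left(- \frac{45}{4}\right) 33 = - \frac{1485}{4}$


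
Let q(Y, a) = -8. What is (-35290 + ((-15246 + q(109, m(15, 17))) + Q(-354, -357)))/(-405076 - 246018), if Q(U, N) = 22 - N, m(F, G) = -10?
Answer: 50165/651094 ≈ 0.077047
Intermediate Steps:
(-35290 + ((-15246 + q(109, m(15, 17))) + Q(-354, -357)))/(-405076 - 246018) = (-35290 + ((-15246 - 8) + (22 - 1*(-357))))/(-405076 - 246018) = (-35290 + (-15254 + (22 + 357)))/(-651094) = (-35290 + (-15254 + 379))*(-1/651094) = (-35290 - 14875)*(-1/651094) = -50165*(-1/651094) = 50165/651094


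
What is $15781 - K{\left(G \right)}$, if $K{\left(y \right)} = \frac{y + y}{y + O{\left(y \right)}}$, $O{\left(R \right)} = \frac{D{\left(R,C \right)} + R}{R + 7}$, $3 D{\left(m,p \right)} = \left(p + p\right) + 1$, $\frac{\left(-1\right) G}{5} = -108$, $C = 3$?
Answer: $\frac{14008078747}{887767} \approx 15779.0$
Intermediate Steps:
$G = 540$ ($G = \left(-5\right) \left(-108\right) = 540$)
$D{\left(m,p \right)} = \frac{1}{3} + \frac{2 p}{3}$ ($D{\left(m,p \right)} = \frac{\left(p + p\right) + 1}{3} = \frac{2 p + 1}{3} = \frac{1 + 2 p}{3} = \frac{1}{3} + \frac{2 p}{3}$)
$O{\left(R \right)} = \frac{\frac{7}{3} + R}{7 + R}$ ($O{\left(R \right)} = \frac{\left(\frac{1}{3} + \frac{2}{3} \cdot 3\right) + R}{R + 7} = \frac{\left(\frac{1}{3} + 2\right) + R}{7 + R} = \frac{\frac{7}{3} + R}{7 + R}$)
$K{\left(y \right)} = \frac{2 y}{y + \frac{\frac{7}{3} + y}{7 + y}}$ ($K{\left(y \right)} = \frac{y + y}{y + \frac{\frac{7}{3} + y}{7 + y}} = \frac{2 y}{y + \frac{\frac{7}{3} + y}{7 + y}}$)
$15781 - K{\left(G \right)} = 15781 - 6 \cdot 540 \frac{1}{7 + 3 \cdot 540^{2} + 24 \cdot 540} \left(7 + 540\right) = 15781 - 6 \cdot 540 \frac{1}{7 + 3 \cdot 291600 + 12960} \cdot 547 = 15781 - 6 \cdot 540 \frac{1}{7 + 874800 + 12960} \cdot 547 = 15781 - 6 \cdot 540 \cdot \frac{1}{887767} \cdot 547 = 15781 - \frac{1772280}{887767} = \frac{14008078747}{887767}$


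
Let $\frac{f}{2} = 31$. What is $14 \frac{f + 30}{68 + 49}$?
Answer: $\frac{1288}{117} \approx 11.009$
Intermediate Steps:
$f = 62$ ($f = 2 \cdot 31 = 62$)
$14 \frac{f + 30}{68 + 49} = 14 \frac{62 + 30}{68 + 49} = 14 \cdot \frac{92}{117} = \frac{1288}{117}$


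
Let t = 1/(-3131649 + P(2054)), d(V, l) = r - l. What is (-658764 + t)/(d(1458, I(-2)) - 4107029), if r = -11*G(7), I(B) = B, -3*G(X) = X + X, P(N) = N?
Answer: 6184993561743/38559511534565 ≈ 0.16040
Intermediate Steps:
G(X) = -2*X/3 (G(X) = -(X + X)/3 = -2*X/3)
r = 154/3 (r = -(-22)*7/3 = -11*(-14/3) = 154/3 ≈ 51.333)
d(V, l) = 154/3 - l
t = -1/3129595 (t = 1/(-3131649 + 2054) = 1/(-3129595) = -1/3129595 ≈ -3.1953e-7)
(-658764 + t)/(d(1458, I(-2)) - 4107029) = (-658764 - 1/3129595)/((154/3 - 1*(-2)) - 4107029) = -2061664520581/(3129595*((154/3 + 2) - 4107029)) = -2061664520581/(3129595*(160/3 - 4107029)) = -2061664520581/(3129595*(-12320927/3)) = -2061664520581/3129595*(-3/12320927) = 6184993561743/38559511534565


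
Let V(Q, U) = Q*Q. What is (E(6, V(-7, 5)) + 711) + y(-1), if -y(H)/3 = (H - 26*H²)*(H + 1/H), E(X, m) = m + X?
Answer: 604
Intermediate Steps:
V(Q, U) = Q²
E(X, m) = X + m
y(H) = -3*(H + 1/H)*(H - 26*H²) (y(H) = -3*(H - 26*H²)*(H + 1/H) = -3*(H + 1/H)*(H - 26*H²))
(E(6, V(-7, 5)) + 711) + y(-1) = ((6 + (-7)²) + 711) + (-3 - 3*(-1)² + 78*(-1) + 78*(-1)³) = ((6 + 49) + 711) + (-3 - 3*1 - 78 + 78*(-1)) = (55 + 711) + (-3 - 3 - 78 - 78) = 766 - 162 = 604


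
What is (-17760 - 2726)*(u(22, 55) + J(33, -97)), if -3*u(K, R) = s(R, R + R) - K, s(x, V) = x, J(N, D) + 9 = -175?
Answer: 3994770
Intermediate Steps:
J(N, D) = -184 (J(N, D) = -9 - 175 = -184)
u(K, R) = -R/3 + K/3 (u(K, R) = -(R - K)/3 = -R/3 + K/3)
(-17760 - 2726)*(u(22, 55) + J(33, -97)) = (-17760 - 2726)*((-⅓*55 + (⅓)*22) - 184) = -20486*((-55/3 + 22/3) - 184) = -20486*(-11 - 184) = -20486*(-195) = 3994770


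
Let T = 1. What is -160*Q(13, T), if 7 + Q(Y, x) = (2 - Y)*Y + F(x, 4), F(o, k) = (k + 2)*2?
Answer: 22080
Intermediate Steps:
F(o, k) = 4 + 2*k (F(o, k) = (2 + k)*2 = 4 + 2*k)
Q(Y, x) = 5 + Y*(2 - Y) (Q(Y, x) = -7 + ((2 - Y)*Y + (4 + 2*4)) = -7 + (Y*(2 - Y) + (4 + 8)) = -7 + (Y*(2 - Y) + 12) = -7 + (12 + Y*(2 - Y)) = 5 + Y*(2 - Y))
-160*Q(13, T) = -160*(5 - 1*13² + 2*13) = -160*(5 - 1*169 + 26) = -160*(5 - 169 + 26) = -160*(-138) = 22080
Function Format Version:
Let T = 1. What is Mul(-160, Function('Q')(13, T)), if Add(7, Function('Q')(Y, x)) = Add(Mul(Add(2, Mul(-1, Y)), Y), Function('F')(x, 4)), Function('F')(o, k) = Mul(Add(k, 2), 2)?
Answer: 22080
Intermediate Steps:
Function('F')(o, k) = Add(4, Mul(2, k)) (Function('F')(o, k) = Mul(Add(2, k), 2) = Add(4, Mul(2, k)))
Function('Q')(Y, x) = Add(5, Mul(Y, Add(2, Mul(-1, Y)))) (Function('Q')(Y, x) = Add(-7, Add(Mul(Add(2, Mul(-1, Y)), Y), Add(4, Mul(2, 4)))) = Add(-7, Add(Mul(Y, Add(2, Mul(-1, Y))), Add(4, 8))) = Add(-7, Add(Mul(Y, Add(2, Mul(-1, Y))), 12)) = Add(-7, Add(12, Mul(Y, Add(2, Mul(-1, Y))))) = Add(5, Mul(Y, Add(2, Mul(-1, Y)))))
Mul(-160, Function('Q')(13, T)) = Mul(-160, Add(5, Mul(-1, Pow(13, 2)), Mul(2, 13))) = Mul(-160, Add(5, Mul(-1, 169), 26)) = Mul(-160, Add(5, -169, 26)) = Mul(-160, -138) = 22080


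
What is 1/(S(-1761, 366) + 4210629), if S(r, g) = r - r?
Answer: 1/4210629 ≈ 2.3749e-7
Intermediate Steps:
S(r, g) = 0
1/(S(-1761, 366) + 4210629) = 1/(0 + 4210629) = 1/4210629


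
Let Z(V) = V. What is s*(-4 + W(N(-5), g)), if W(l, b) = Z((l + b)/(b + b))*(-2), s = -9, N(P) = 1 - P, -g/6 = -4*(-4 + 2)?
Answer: 351/8 ≈ 43.875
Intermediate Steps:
g = -48 (g = -(-24)*(-4 + 2) = -(-24)*(-2) = -6*8 = -48)
W(l, b) = -(b + l)/b (W(l, b) = ((l + b)/(b + b))*(-2) = ((b + l)/((2*b)))*(-2) = ((b + l)*(1/(2*b)))*(-2) = ((b + l)/(2*b))*(-2) = -(b + l)/b)
s*(-4 + W(N(-5), g)) = -9*(-4 + (-1*(-48) - (1 - 1*(-5)))/(-48)) = -9*(-4 - (48 - (1 + 5))/48) = -9*(-4 - (48 - 1*6)/48) = -9*(-4 - (48 - 6)/48) = -9*(-4 - 1/48*42) = -9*(-4 - 7/8) = -9*(-39/8) = 351/8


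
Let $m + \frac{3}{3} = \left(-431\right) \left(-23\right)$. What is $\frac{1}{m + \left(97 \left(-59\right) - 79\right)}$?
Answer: $\frac{1}{4110} \approx 0.00024331$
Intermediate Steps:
$m = 9912$ ($m = -1 - -9913 = -1 + 9913 = 9912$)
$\frac{1}{m + \left(97 \left(-59\right) - 79\right)} = \frac{1}{9912 + \left(97 \left(-59\right) - 79\right)} = \frac{1}{9912 - 5802} = \frac{1}{4110}$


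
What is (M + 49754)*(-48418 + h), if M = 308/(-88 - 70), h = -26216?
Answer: -293342369208/79 ≈ -3.7132e+9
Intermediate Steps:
M = -154/79 (M = 308/(-158) = -1/158*308 = -154/79 ≈ -1.9494)
(M + 49754)*(-48418 + h) = (-154/79 + 49754)*(-48418 - 26216) = (3930412/79)*(-74634) = -293342369208/79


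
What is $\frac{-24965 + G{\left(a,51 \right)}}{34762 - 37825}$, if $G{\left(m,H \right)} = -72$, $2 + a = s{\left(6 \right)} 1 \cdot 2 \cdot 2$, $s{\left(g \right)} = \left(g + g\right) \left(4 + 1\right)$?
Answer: $\frac{25037}{3063} \approx 8.174$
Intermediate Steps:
$s{\left(g \right)} = 10 g$ ($s{\left(g \right)} = 2 g 5 = 10 g$)
$a = 238$ ($a = -2 + 10 \cdot 6 \cdot 1 \cdot 2 \cdot 2 = -2 + 60 \cdot 2 \cdot 2 = -2 + 60 \cdot 4 = -2 + 240 = 238$)
$\frac{-24965 + G{\left(a,51 \right)}}{34762 - 37825} = \frac{-24965 - 72}{34762 - 37825} = - \frac{25037}{-3063} = \left(-25037\right) \left(- \frac{1}{3063}\right) = \frac{25037}{3063}$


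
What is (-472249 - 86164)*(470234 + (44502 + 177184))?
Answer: -386377122960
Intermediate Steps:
(-472249 - 86164)*(470234 + (44502 + 177184)) = -558413*(470234 + 221686) = -558413*691920 = -386377122960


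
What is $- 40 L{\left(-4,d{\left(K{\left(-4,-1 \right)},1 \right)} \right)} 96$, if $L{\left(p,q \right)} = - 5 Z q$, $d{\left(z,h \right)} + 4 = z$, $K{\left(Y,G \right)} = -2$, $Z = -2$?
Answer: $230400$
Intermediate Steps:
$d{\left(z,h \right)} = -4 + z$
$L{\left(p,q \right)} = 10 q$ ($L{\left(p,q \right)} = \left(-5\right) \left(-2\right) q = 10 q$)
$- 40 L{\left(-4,d{\left(K{\left(-4,-1 \right)},1 \right)} \right)} 96 = - 40 \cdot 10 \left(-4 - 2\right) 96 = - 40 \cdot 10 \left(-6\right) 96 = \left(-40\right) \left(-60\right) 96 = 2400 \cdot 96 = 230400$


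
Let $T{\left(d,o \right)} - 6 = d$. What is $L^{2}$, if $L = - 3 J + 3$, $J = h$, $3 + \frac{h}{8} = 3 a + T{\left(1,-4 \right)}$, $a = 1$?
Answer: $27225$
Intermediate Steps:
$T{\left(d,o \right)} = 6 + d$
$h = 56$ ($h = -24 + 8 \left(3 \cdot 1 + \left(6 + 1\right)\right) = -24 + 8 \left(3 + 7\right) = -24 + 8 \cdot 10 = -24 + 80 = 56$)
$J = 56$
$L = -165$ ($L = \left(-3\right) 56 + 3 = -168 + 3 = -165$)
$L^{2} = \left(-165\right)^{2} = 27225$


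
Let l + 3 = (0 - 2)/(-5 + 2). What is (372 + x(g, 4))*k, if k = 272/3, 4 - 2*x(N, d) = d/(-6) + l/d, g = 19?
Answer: 33966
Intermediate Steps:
l = -7/3 (l = -3 + (0 - 2)/(-5 + 2) = -3 - 2/(-3) = -3 - 2*(-1/3) = -3 + 2/3 = -7/3 ≈ -2.3333)
x(N, d) = 2 + d/12 + 7/(6*d) (x(N, d) = 2 - (d/(-6) - 7/(3*d))/2 = 2 - (d*(-1/6) - 7/(3*d))/2 = 2 - (-d/6 - 7/(3*d))/2 = 2 - (-7/(3*d) - d/6)/2 = 2 + (d/12 + 7/(6*d)) = 2 + d/12 + 7/(6*d))
k = 272/3 (k = 272*(1/3) = 272/3 ≈ 90.667)
(372 + x(g, 4))*k = (372 + (1/12)*(14 + 4*(24 + 4))/4)*(272/3) = (372 + (1/12)*(1/4)*(14 + 4*28))*(272/3) = (372 + (1/12)*(1/4)*(14 + 112))*(272/3) = (372 + (1/12)*(1/4)*126)*(272/3) = (372 + 21/8)*(272/3) = (2997/8)*(272/3) = 33966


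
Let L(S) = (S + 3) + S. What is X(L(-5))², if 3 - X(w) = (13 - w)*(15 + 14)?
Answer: 332929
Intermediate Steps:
L(S) = 3 + 2*S (L(S) = (3 + S) + S = 3 + 2*S)
X(w) = -374 + 29*w (X(w) = 3 - (13 - w)*(15 + 14) = 3 - (13 - w)*29 = 3 - (377 - 29*w) = 3 + (-377 + 29*w) = -374 + 29*w)
X(L(-5))² = (-374 + 29*(3 + 2*(-5)))² = (-374 + 29*(3 - 10))² = (-374 + 29*(-7))² = (-374 - 203)² = (-577)² = 332929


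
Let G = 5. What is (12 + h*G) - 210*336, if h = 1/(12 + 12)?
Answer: -1693147/24 ≈ -70548.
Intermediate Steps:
h = 1/24 ≈ 0.041667
(12 + h*G) - 210*336 = (12 + (1/24)*5) - 210*336 = (12 + 5/24) - 70560 = 293/24 - 70560 = -1693147/24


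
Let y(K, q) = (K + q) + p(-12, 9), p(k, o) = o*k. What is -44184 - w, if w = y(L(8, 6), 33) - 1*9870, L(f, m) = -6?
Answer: -34233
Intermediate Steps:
p(k, o) = k*o
y(K, q) = -108 + K + q (y(K, q) = (K + q) - 12*9 = (K + q) - 108 = -108 + K + q)
w = -9951 (w = (-108 - 6 + 33) - 1*9870 = -81 - 9870 = -9951)
-44184 - w = -44184 - 1*(-9951) = -44184 + 9951 = -34233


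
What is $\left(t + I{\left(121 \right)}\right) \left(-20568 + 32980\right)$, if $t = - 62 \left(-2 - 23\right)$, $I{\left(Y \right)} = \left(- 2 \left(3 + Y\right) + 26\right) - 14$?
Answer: $16309368$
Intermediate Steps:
$I{\left(Y \right)} = 6 - 2 Y$ ($I{\left(Y \right)} = \left(\left(-6 - 2 Y\right) + 26\right) - 14 = \left(20 - 2 Y\right) - 14 = 6 - 2 Y$)
$t = 1550$ ($t = \left(-62\right) \left(-25\right) = 1550$)
$\left(t + I{\left(121 \right)}\right) \left(-20568 + 32980\right) = \left(1550 + \left(6 - 242\right)\right) \left(-20568 + 32980\right) = \left(1550 + \left(6 - 242\right)\right) 12412 = \left(1550 - 236\right) 12412 = 1314 \cdot 12412 = 16309368$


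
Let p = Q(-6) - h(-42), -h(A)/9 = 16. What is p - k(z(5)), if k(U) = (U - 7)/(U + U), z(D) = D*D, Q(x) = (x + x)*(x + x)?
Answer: 7191/25 ≈ 287.64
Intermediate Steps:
h(A) = -144 (h(A) = -9*16 = -144)
Q(x) = 4*x² (Q(x) = (2*x)*(2*x) = 4*x²)
z(D) = D²
k(U) = (-7 + U)/(2*U) (k(U) = (-7 + U)/((2*U)) = (-7 + U)*(1/(2*U)) = (-7 + U)/(2*U))
p = 288 (p = 4*(-6)² - 1*(-144) = 4*36 + 144 = 144 + 144 = 288)
p - k(z(5)) = 288 - (-7 + 5²)/(2*(5²)) = 288 - (-7 + 25)/(2*25) = 288 - 18/(2*25) = 288 - 1*9/25 = 288 - 9/25 = 7191/25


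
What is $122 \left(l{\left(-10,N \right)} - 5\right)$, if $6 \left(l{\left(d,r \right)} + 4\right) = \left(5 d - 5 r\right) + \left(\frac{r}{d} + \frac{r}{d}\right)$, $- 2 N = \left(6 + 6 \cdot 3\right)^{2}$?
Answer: $\frac{425048}{15} \approx 28337.0$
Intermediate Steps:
$N = -288$ ($N = - \frac{\left(6 + 6 \cdot 3\right)^{2}}{2} = - \frac{\left(6 + 18\right)^{2}}{2} = - \frac{24^{2}}{2} = \left(- \frac{1}{2}\right) 576 = -288$)
$l{\left(d,r \right)} = -4 - \frac{5 r}{6} + \frac{5 d}{6} + \frac{r}{3 d}$ ($l{\left(d,r \right)} = -4 + \frac{\left(5 d - 5 r\right) + \left(\frac{r}{d} + \frac{r}{d}\right)}{6} = -4 + \frac{\left(- 5 r + 5 d\right) + \frac{2 r}{d}}{6} = -4 + \frac{- 5 r + 5 d + \frac{2 r}{d}}{6} = -4 + \left(- \frac{5 r}{6} + \frac{5 d}{6} + \frac{r}{3 d}\right) = -4 - \frac{5 r}{6} + \frac{5 d}{6} + \frac{r}{3 d}$)
$122 \left(l{\left(-10,N \right)} - 5\right) = 122 \left(\frac{2 \left(-288\right) - - 10 \left(24 - -50 + 5 \left(-288\right)\right)}{6 \left(-10\right)} - 5\right) = 122 \left(\frac{1}{6} \left(- \frac{1}{10}\right) \left(-576 - - 10 \left(24 + 50 - 1440\right)\right) - 5\right) = 122 \left(\frac{1}{6} \left(- \frac{1}{10}\right) \left(-576 - \left(-10\right) \left(-1366\right)\right) - 5\right) = 122 \left(\frac{1}{6} \left(- \frac{1}{10}\right) \left(-576 - 13660\right) - 5\right) = 122 \left(\frac{1}{6} \left(- \frac{1}{10}\right) \left(-14236\right) - 5\right) = 122 \left(\frac{3559}{15} - 5\right) = 122 \cdot \frac{3484}{15} = \frac{425048}{15}$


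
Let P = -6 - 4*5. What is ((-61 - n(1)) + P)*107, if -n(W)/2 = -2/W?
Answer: -9737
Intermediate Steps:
n(W) = 4/W (n(W) = -(-4)/W = 4/W)
P = -26 (P = -6 - 20 = -26)
((-61 - n(1)) + P)*107 = ((-61 - 4/1) - 26)*107 = ((-61 - 4) - 26)*107 = (-65 - 26)*107 = -91*107 = -9737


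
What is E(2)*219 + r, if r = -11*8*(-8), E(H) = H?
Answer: 1142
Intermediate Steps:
r = 704 (r = -88*(-8) = 704)
E(2)*219 + r = 2*219 + 704 = 438 + 704 = 1142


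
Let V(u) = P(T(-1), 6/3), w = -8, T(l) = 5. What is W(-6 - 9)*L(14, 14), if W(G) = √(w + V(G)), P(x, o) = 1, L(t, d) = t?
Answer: 14*I*√7 ≈ 37.041*I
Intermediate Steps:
V(u) = 1
W(G) = I*√7 (W(G) = √(-8 + 1) = √(-7) = I*√7)
W(-6 - 9)*L(14, 14) = (I*√7)*14 = 14*I*√7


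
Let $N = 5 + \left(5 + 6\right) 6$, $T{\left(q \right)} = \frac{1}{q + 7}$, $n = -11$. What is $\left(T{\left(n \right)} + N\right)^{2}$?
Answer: $\frac{80089}{16} \approx 5005.6$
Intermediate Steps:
$T{\left(q \right)} = \frac{1}{7 + q}$
$N = 71$ ($N = 5 + 11 \cdot 6 = 5 + 66 = 71$)
$\left(T{\left(n \right)} + N\right)^{2} = \left(\frac{1}{7 - 11} + 71\right)^{2} = \left(\frac{1}{-4} + 71\right)^{2} = \left(- \frac{1}{4} + 71\right)^{2} = \left(\frac{283}{4}\right)^{2} = \frac{80089}{16}$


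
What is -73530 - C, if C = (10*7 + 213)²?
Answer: -153619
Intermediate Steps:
C = 80089 (C = (70 + 213)² = 283² = 80089)
-73530 - C = -73530 - 1*80089 = -73530 - 80089 = -153619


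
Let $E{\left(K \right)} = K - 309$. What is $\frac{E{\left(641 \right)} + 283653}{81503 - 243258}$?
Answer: $- \frac{3341}{1903} \approx -1.7556$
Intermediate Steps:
$E{\left(K \right)} = -309 + K$
$\frac{E{\left(641 \right)} + 283653}{81503 - 243258} = \frac{\left(-309 + 641\right) + 283653}{81503 - 243258} = \frac{332 + 283653}{-161755} = 283985 \left(- \frac{1}{161755}\right) = - \frac{3341}{1903}$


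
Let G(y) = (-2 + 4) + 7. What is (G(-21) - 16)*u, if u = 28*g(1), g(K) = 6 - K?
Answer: -980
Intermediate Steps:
u = 140 (u = 28*(6 - 1*1) = 28*(6 - 1) = 28*5 = 140)
G(y) = 9 (G(y) = 2 + 7 = 9)
(G(-21) - 16)*u = (9 - 16)*140 = -7*140 = -980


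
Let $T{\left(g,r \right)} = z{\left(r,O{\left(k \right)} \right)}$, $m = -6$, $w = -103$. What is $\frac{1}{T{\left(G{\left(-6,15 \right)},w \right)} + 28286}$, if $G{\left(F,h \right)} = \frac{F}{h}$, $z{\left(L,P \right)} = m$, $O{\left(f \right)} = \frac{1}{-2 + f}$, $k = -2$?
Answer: $\frac{1}{28280} \approx 3.5361 \cdot 10^{-5}$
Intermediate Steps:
$z{\left(L,P \right)} = -6$
$T{\left(g,r \right)} = -6$
$\frac{1}{T{\left(G{\left(-6,15 \right)},w \right)} + 28286} = \frac{1}{-6 + 28286} = \frac{1}{28280}$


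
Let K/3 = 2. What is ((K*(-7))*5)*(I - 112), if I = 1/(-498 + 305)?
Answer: 4539570/193 ≈ 23521.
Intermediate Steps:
K = 6 (K = 3*2 = 6)
I = -1/193 (I = 1/(-193) = -1/193 ≈ -0.0051813)
((K*(-7))*5)*(I - 112) = ((6*(-7))*5)*(-1/193 - 112) = -42*5*(-21617/193) = -210*(-21617/193) = 4539570/193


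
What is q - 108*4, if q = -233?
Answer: -665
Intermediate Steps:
q - 108*4 = -233 - 108*4 = -233 - 432 = -665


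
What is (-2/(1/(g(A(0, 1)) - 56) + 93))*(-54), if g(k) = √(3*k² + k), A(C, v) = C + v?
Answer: 5832/5021 ≈ 1.1615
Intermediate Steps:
g(k) = √(k + 3*k²)
(-2/(1/(g(A(0, 1)) - 56) + 93))*(-54) = (-2/(1/(√((0 + 1)*(1 + 3*(0 + 1))) - 56) + 93))*(-54) = (-2/(1/(√(1*(1 + 3*1)) - 56) + 93))*(-54) = (-2/(1/(√(1*(1 + 3)) - 56) + 93))*(-54) = (-2/(1/(√(1*4) - 56) + 93))*(-54) = (-2/(1/(√4 - 56) + 93))*(-54) = (-2/(1/(2 - 56) + 93))*(-54) = (-2/(1/(-54) + 93))*(-54) = (-2/(-1/54 + 93))*(-54) = (-2/(5021/54))*(-54) = ((54/5021)*(-2))*(-54) = -108/5021*(-54) = 5832/5021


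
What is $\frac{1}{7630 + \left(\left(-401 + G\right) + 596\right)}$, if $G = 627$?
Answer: $\frac{1}{8452} \approx 0.00011832$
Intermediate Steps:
$\frac{1}{7630 + \left(\left(-401 + G\right) + 596\right)} = \frac{1}{7630 + \left(\left(-401 + 627\right) + 596\right)} = \frac{1}{7630 + \left(226 + 596\right)} = \frac{1}{7630 + 822} = \frac{1}{8452}$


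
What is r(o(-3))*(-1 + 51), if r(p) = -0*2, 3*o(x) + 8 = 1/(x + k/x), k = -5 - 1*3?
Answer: 0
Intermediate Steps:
k = -8 (k = -5 - 3 = -8)
o(x) = -8/3 + 1/(3*(x - 8/x))
r(p) = 0 (r(p) = -4*0 = 0)
r(o(-3))*(-1 + 51) = 0*(-1 + 51) = 0*50 = 0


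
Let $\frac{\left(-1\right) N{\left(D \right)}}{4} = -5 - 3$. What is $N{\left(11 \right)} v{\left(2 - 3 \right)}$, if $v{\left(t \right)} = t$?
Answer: $-32$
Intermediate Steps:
$N{\left(D \right)} = 32$ ($N{\left(D \right)} = - 4 \left(-5 - 3\right) = \left(-4\right) \left(-8\right) = 32$)
$N{\left(11 \right)} v{\left(2 - 3 \right)} = 32 \left(2 - 3\right) = 32 \left(-1\right) = -32$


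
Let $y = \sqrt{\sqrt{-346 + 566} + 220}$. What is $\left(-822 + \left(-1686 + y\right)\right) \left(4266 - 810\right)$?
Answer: $-8667648 + 3456 \sqrt{220 + 2 \sqrt{55}} \approx -8.6147 \cdot 10^{6}$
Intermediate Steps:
$y = \sqrt{220 + 2 \sqrt{55}}$ ($y = \sqrt{\sqrt{220} + 220} = \sqrt{2 \sqrt{55} + 220} = \sqrt{220 + 2 \sqrt{55}} \approx 15.324$)
$\left(-822 + \left(-1686 + y\right)\right) \left(4266 - 810\right) = \left(-822 - \left(1686 - \sqrt{220 + 2 \sqrt{55}}\right)\right) \left(4266 - 810\right) = \left(-2508 + \sqrt{220 + 2 \sqrt{55}}\right) 3456 = -8667648 + 3456 \sqrt{220 + 2 \sqrt{55}}$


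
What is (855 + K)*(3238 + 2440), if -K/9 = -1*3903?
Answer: 204305796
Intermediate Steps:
K = 35127 (K = -(-9)*3903 = -9*(-3903) = 35127)
(855 + K)*(3238 + 2440) = (855 + 35127)*(3238 + 2440) = 35982*5678 = 204305796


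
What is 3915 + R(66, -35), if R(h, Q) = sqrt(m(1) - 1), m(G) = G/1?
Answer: 3915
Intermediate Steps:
m(G) = G (m(G) = G*1 = G)
R(h, Q) = 0 (R(h, Q) = sqrt(1 - 1) = sqrt(0) = 0)
3915 + R(66, -35) = 3915 + 0 = 3915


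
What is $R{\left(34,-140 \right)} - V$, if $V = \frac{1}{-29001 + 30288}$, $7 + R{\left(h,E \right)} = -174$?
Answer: $- \frac{232948}{1287} \approx -181.0$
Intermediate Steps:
$R{\left(h,E \right)} = -181$ ($R{\left(h,E \right)} = -7 - 174 = -181$)
$V = \frac{1}{1287} \approx 0.000777$
$R{\left(34,-140 \right)} - V = -181 - \frac{1}{1287} = - \frac{232948}{1287}$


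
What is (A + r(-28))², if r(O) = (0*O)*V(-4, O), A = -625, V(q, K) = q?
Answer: 390625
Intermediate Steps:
r(O) = 0 (r(O) = (0*O)*(-4) = 0*(-4) = 0)
(A + r(-28))² = (-625 + 0)² = (-625)² = 390625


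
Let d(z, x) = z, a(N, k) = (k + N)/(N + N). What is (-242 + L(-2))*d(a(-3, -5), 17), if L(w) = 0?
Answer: -968/3 ≈ -322.67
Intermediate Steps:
a(N, k) = (N + k)/(2*N) (a(N, k) = (N + k)/((2*N)) = (N + k)*(1/(2*N)) = (N + k)/(2*N))
(-242 + L(-2))*d(a(-3, -5), 17) = (-242 + 0)*((1/2)*(-3 - 5)/(-3)) = -121*(-1)*(-8)/3 = -242*4/3 = -968/3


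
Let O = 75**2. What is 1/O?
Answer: 1/5625 ≈ 0.00017778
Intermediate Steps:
O = 5625
1/O = 1/5625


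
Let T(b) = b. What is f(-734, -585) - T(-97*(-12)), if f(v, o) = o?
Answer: -1749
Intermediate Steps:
f(-734, -585) - T(-97*(-12)) = -585 - (-97)*(-12) = -585 - 1*1164 = -585 - 1164 = -1749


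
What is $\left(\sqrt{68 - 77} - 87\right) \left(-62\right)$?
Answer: $5394 - 186 i \approx 5394.0 - 186.0 i$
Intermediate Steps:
$\left(\sqrt{68 - 77} - 87\right) \left(-62\right) = \left(\sqrt{-9} - 87\right) \left(-62\right) = \left(3 i - 87\right) \left(-62\right) = \left(-87 + 3 i\right) \left(-62\right) = 5394 - 186 i$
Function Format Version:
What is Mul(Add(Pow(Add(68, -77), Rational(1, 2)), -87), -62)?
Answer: Add(5394, Mul(-186, I)) ≈ Add(5394.0, Mul(-186.00, I))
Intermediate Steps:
Mul(Add(Pow(Add(68, -77), Rational(1, 2)), -87), -62) = Mul(Add(Pow(-9, Rational(1, 2)), -87), -62) = Mul(Add(Mul(3, I), -87), -62) = Mul(Add(-87, Mul(3, I)), -62) = Add(5394, Mul(-186, I))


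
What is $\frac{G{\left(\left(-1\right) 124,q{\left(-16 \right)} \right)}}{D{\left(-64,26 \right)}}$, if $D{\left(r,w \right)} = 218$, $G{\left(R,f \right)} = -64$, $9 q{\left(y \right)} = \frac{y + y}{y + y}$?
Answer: $- \frac{32}{109} \approx -0.29358$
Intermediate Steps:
$q{\left(y \right)} = \frac{1}{9}$ ($q{\left(y \right)} = \frac{\left(y + y\right) \frac{1}{y + y}}{9} = \frac{2 y \frac{1}{2 y}}{9} = \frac{1}{9} \cdot 1 = \frac{1}{9}$)
$\frac{G{\left(\left(-1\right) 124,q{\left(-16 \right)} \right)}}{D{\left(-64,26 \right)}} = - \frac{64}{218} = \left(-64\right) \frac{1}{218} = - \frac{32}{109}$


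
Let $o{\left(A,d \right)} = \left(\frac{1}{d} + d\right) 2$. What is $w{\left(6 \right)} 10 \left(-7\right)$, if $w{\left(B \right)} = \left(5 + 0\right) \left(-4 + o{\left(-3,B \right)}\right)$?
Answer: $- \frac{8750}{3} \approx -2916.7$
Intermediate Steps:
$o{\left(A,d \right)} = 2 d + \frac{2}{d}$ ($o{\left(A,d \right)} = \left(d + \frac{1}{d}\right) 2 = 2 d + \frac{2}{d}$)
$w{\left(B \right)} = -20 + 10 B + \frac{10}{B}$ ($w{\left(B \right)} = \left(5 + 0\right) \left(-4 + \left(2 B + \frac{2}{B}\right)\right) = 5 \left(-4 + 2 B + \frac{2}{B}\right) = -20 + 10 B + \frac{10}{B}$)
$w{\left(6 \right)} 10 \left(-7\right) = \left(-20 + 10 \cdot 6 + \frac{10}{6}\right) 10 \left(-7\right) = \left(-20 + 60 + 10 \cdot \frac{1}{6}\right) 10 \left(-7\right) = \left(-20 + 60 + \frac{5}{3}\right) 10 \left(-7\right) = \frac{125}{3} \cdot 10 \left(-7\right) = \frac{1250}{3} \left(-7\right) = - \frac{8750}{3}$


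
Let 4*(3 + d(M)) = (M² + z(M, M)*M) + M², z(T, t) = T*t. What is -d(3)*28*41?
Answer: -9471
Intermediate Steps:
d(M) = -3 + M²/2 + M³/4 (d(M) = -3 + ((M² + (M*M)*M) + M²)/4 = -3 + ((M² + M²*M) + M²)/4 = -3 + ((M² + M³) + M²)/4 = -3 + (M³ + 2*M²)/4 = -3 + (M²/2 + M³/4) = -3 + M²/2 + M³/4)
-d(3)*28*41 = -(-3 + (½)*3² + (¼)*3³)*28*41 = -(-3 + (½)*9 + (¼)*27)*28*41 = -(-3 + 9/2 + 27/4)*28*41 = -(33/4)*28*41 = -231*41 = -1*9471 = -9471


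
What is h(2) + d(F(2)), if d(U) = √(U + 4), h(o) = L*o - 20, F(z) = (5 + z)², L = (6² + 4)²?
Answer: 3180 + √53 ≈ 3187.3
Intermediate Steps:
L = 1600 (L = (36 + 4)² = 40² = 1600)
h(o) = -20 + 1600*o (h(o) = 1600*o - 20 = -20 + 1600*o)
d(U) = √(4 + U)
h(2) + d(F(2)) = (-20 + 1600*2) + √(4 + (5 + 2)²) = (-20 + 3200) + √(4 + 7²) = 3180 + √(4 + 49) = 3180 + √53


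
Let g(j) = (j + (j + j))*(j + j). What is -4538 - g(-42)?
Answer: -15122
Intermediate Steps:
g(j) = 6*j² (g(j) = (j + 2*j)*(2*j) = (3*j)*(2*j) = 6*j²)
-4538 - g(-42) = -4538 - 6*(-42)² = -4538 - 6*1764 = -4538 - 1*10584 = -4538 - 10584 = -15122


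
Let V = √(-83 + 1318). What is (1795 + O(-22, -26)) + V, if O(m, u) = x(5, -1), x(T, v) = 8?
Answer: 1803 + √1235 ≈ 1838.1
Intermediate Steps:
O(m, u) = 8
V = √1235 ≈ 35.143
(1795 + O(-22, -26)) + V = (1795 + 8) + √1235 = 1803 + √1235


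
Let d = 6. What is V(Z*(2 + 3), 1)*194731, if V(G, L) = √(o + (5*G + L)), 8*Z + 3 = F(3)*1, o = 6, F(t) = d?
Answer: 194731*√262/4 ≈ 7.8800e+5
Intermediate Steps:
F(t) = 6
Z = 3/8 (Z = -3/8 + (6*1)/8 = -3/8 + (⅛)*6 = -3/8 + ¾ = 3/8 ≈ 0.37500)
V(G, L) = √(6 + L + 5*G) (V(G, L) = √(6 + (5*G + L)) = √(6 + (L + 5*G)) = √(6 + L + 5*G))
V(Z*(2 + 3), 1)*194731 = √(6 + 1 + 5*(3*(2 + 3)/8))*194731 = √(6 + 1 + 5*((3/8)*5))*194731 = √(6 + 1 + 5*(15/8))*194731 = √(6 + 1 + 75/8)*194731 = √(131/8)*194731 = (√262/4)*194731 = 194731*√262/4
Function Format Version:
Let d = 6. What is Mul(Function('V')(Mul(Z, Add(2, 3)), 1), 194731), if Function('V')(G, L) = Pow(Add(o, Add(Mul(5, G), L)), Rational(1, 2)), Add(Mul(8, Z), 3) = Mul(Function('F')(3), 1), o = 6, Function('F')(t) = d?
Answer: Mul(Rational(194731, 4), Pow(262, Rational(1, 2))) ≈ 7.8800e+5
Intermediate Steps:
Function('F')(t) = 6
Z = Rational(3, 8) (Z = Add(Rational(-3, 8), Mul(Rational(1, 8), Mul(6, 1))) = Add(Rational(-3, 8), Mul(Rational(1, 8), 6)) = Add(Rational(-3, 8), Rational(3, 4)) = Rational(3, 8) ≈ 0.37500)
Function('V')(G, L) = Pow(Add(6, L, Mul(5, G)), Rational(1, 2)) (Function('V')(G, L) = Pow(Add(6, Add(Mul(5, G), L)), Rational(1, 2)) = Pow(Add(6, Add(L, Mul(5, G))), Rational(1, 2)) = Pow(Add(6, L, Mul(5, G)), Rational(1, 2)))
Mul(Function('V')(Mul(Z, Add(2, 3)), 1), 194731) = Mul(Pow(Add(6, 1, Mul(5, Mul(Rational(3, 8), Add(2, 3)))), Rational(1, 2)), 194731) = Mul(Pow(Add(6, 1, Mul(5, Mul(Rational(3, 8), 5))), Rational(1, 2)), 194731) = Mul(Pow(Add(6, 1, Mul(5, Rational(15, 8))), Rational(1, 2)), 194731) = Mul(Pow(Add(6, 1, Rational(75, 8)), Rational(1, 2)), 194731) = Mul(Pow(Rational(131, 8), Rational(1, 2)), 194731) = Mul(Mul(Rational(1, 4), Pow(262, Rational(1, 2))), 194731) = Mul(Rational(194731, 4), Pow(262, Rational(1, 2)))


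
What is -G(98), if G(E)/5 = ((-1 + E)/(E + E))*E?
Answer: -485/2 ≈ -242.50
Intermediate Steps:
G(E) = -5/2 + 5*E/2 (G(E) = 5*(((-1 + E)/(E + E))*E) = 5*(((-1 + E)/((2*E)))*E) = 5*(((-1 + E)*(1/(2*E)))*E) = 5*(((-1 + E)/(2*E))*E) = 5*(-½ + E/2) = -5/2 + 5*E/2)
-G(98) = -(-5/2 + (5/2)*98) = -(-5/2 + 245) = -1*485/2 = -485/2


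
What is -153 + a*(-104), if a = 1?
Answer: -257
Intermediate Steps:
-153 + a*(-104) = -153 + 1*(-104) = -153 - 104 = -257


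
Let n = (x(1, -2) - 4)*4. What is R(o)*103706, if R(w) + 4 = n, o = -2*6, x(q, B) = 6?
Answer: 414824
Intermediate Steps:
o = -12
n = 8 (n = (6 - 4)*4 = 2*4 = 8)
R(w) = 4 (R(w) = -4 + 8 = 4)
R(o)*103706 = 4*103706 = 414824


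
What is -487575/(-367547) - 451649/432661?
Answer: 44952452072/159023252567 ≈ 0.28268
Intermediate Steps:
-487575/(-367547) - 451649/432661 = -487575*(-1/367547) - 451649*1/432661 = 487575/367547 - 451649/432661 = 44952452072/159023252567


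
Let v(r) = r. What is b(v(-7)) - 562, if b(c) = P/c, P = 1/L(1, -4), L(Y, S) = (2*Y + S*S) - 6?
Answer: -47209/84 ≈ -562.01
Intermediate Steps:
L(Y, S) = -6 + S**2 + 2*Y (L(Y, S) = (2*Y + S**2) - 6 = (S**2 + 2*Y) - 6 = -6 + S**2 + 2*Y)
P = 1/12 (P = 1/(-6 + (-4)**2 + 2*1) = 1/(-6 + 16 + 2) = 1/12 ≈ 0.083333)
b(c) = 1/(12*c)
b(v(-7)) - 562 = (1/12)/(-7) - 562 = (1/12)*(-1/7) - 562 = -1/84 - 562 = -47209/84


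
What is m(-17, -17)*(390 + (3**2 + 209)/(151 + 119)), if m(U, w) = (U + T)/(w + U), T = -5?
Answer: 580349/2295 ≈ 252.88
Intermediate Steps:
m(U, w) = (-5 + U)/(U + w) (m(U, w) = (U - 5)/(w + U) = (-5 + U)/(U + w))
m(-17, -17)*(390 + (3**2 + 209)/(151 + 119)) = ((-5 - 17)/(-17 - 17))*(390 + (3**2 + 209)/(151 + 119)) = (-22/(-34))*(390 + (9 + 209)/270) = (-1/34*(-22))*(390 + 218*(1/270)) = 11*(390 + 109/135)/17 = (11/17)*(52759/135) = 580349/2295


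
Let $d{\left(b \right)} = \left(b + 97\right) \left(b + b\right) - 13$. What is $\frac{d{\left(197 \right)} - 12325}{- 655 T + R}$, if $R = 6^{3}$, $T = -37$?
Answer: $\frac{103498}{24451} \approx 4.2329$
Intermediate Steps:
$R = 216$
$d{\left(b \right)} = -13 + 2 b \left(97 + b\right)$ ($d{\left(b \right)} = \left(97 + b\right) 2 b - 13 = 2 b \left(97 + b\right) - 13 = -13 + 2 b \left(97 + b\right)$)
$\frac{d{\left(197 \right)} - 12325}{- 655 T + R} = \frac{\left(-13 + 2 \cdot 197^{2} + 194 \cdot 197\right) - 12325}{\left(-655\right) \left(-37\right) + 216} = \frac{\left(-13 + 2 \cdot 38809 + 38218\right) - 12325}{24235 + 216} = \frac{\left(-13 + 77618 + 38218\right) - 12325}{24451} = \left(115823 - 12325\right) \frac{1}{24451} = 103498 \cdot \frac{1}{24451} = \frac{103498}{24451}$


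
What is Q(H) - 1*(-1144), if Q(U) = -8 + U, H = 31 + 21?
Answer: 1188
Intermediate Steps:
H = 52
Q(H) - 1*(-1144) = (-8 + 52) - 1*(-1144) = 44 + 1144 = 1188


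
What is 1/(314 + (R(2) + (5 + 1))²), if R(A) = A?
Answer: 1/378 ≈ 0.0026455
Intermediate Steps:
1/(314 + (R(2) + (5 + 1))²) = 1/(314 + (2 + (5 + 1))²) = 1/(314 + (2 + 6)²) = 1/(314 + 8²) = 1/(314 + 64) = 1/378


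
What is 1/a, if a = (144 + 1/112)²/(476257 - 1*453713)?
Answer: 282791936/260144641 ≈ 1.0871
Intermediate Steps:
a = 260144641/282791936 (a = (144 + 1/112)²/(476257 - 453713) = (16129/112)²/22544 = (260144641/12544)*(1/22544) = 260144641/282791936 ≈ 0.91992)
1/a = 1/(260144641/282791936) = 282791936/260144641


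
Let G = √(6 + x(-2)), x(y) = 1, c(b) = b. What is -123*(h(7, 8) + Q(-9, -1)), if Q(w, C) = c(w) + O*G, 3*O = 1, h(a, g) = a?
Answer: 246 - 41*√7 ≈ 137.52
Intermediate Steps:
O = ⅓ (O = (⅓)*1 = ⅓ ≈ 0.33333)
G = √7 (G = √(6 + 1) = √7 ≈ 2.6458)
Q(w, C) = w + √7/3
-123*(h(7, 8) + Q(-9, -1)) = -123*(7 + (-9 + √7/3)) = -123*(-2 + √7/3) = 246 - 41*√7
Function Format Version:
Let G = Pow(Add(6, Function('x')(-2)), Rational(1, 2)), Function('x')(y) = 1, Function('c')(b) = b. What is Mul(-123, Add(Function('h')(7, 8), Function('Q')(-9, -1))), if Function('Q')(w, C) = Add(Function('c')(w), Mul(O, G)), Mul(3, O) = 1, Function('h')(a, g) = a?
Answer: Add(246, Mul(-41, Pow(7, Rational(1, 2)))) ≈ 137.52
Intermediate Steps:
O = Rational(1, 3) (O = Mul(Rational(1, 3), 1) = Rational(1, 3) ≈ 0.33333)
G = Pow(7, Rational(1, 2)) (G = Pow(Add(6, 1), Rational(1, 2)) = Pow(7, Rational(1, 2)) ≈ 2.6458)
Function('Q')(w, C) = Add(w, Mul(Rational(1, 3), Pow(7, Rational(1, 2))))
Mul(-123, Add(Function('h')(7, 8), Function('Q')(-9, -1))) = Mul(-123, Add(7, Add(-9, Mul(Rational(1, 3), Pow(7, Rational(1, 2)))))) = Mul(-123, Add(-2, Mul(Rational(1, 3), Pow(7, Rational(1, 2))))) = Add(246, Mul(-41, Pow(7, Rational(1, 2))))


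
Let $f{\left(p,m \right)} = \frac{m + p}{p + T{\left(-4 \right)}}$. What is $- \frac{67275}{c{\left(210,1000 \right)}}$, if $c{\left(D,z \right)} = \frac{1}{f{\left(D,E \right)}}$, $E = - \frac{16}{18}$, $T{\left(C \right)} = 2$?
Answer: $- \frac{7033975}{106} \approx -66358.0$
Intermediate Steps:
$E = - \frac{8}{9}$ ($E = \left(-16\right) \frac{1}{18} = - \frac{8}{9} \approx -0.88889$)
$f{\left(p,m \right)} = \frac{m + p}{2 + p}$ ($f{\left(p,m \right)} = \frac{m + p}{p + 2} = \frac{m + p}{2 + p}$)
$c{\left(D,z \right)} = \frac{2 + D}{- \frac{8}{9} + D}$ ($c{\left(D,z \right)} = \frac{1}{\frac{1}{2 + D} \left(- \frac{8}{9} + D\right)} = \frac{2 + D}{- \frac{8}{9} + D}$)
$- \frac{67275}{c{\left(210,1000 \right)}} = - \frac{67275}{9 \frac{1}{-8 + 9 \cdot 210} \left(2 + 210\right)} = - \frac{67275}{9 \frac{1}{-8 + 1890} \cdot 212} = - \frac{67275}{9 \cdot \frac{1}{1882} \cdot 212} = - \frac{67275}{\frac{954}{941}} = \left(-67275\right) \frac{941}{954} = - \frac{7033975}{106}$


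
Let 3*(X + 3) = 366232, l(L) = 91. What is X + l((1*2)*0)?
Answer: 366496/3 ≈ 1.2217e+5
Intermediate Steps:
X = 366223/3 (X = -3 + (1/3)*366232 = -3 + 366232/3 = 366223/3 ≈ 1.2207e+5)
X + l((1*2)*0) = 366223/3 + 91 = 366496/3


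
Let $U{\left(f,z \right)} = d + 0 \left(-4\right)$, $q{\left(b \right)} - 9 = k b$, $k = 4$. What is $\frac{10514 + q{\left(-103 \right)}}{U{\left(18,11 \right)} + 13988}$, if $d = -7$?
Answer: $\frac{10111}{13981} \approx 0.7232$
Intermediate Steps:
$q{\left(b \right)} = 9 + 4 b$
$U{\left(f,z \right)} = -7$ ($U{\left(f,z \right)} = -7 + 0 \left(-4\right) = -7 + 0 = -7$)
$\frac{10514 + q{\left(-103 \right)}}{U{\left(18,11 \right)} + 13988} = \frac{10514 + \left(9 + 4 \left(-103\right)\right)}{-7 + 13988} = \frac{10514 + \left(9 - 412\right)}{13981} = \left(10514 - 403\right) \frac{1}{13981} = 10111 \cdot \frac{1}{13981} = \frac{10111}{13981}$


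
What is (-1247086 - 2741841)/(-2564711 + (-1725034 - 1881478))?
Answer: 3988927/6171223 ≈ 0.64638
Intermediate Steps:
(-1247086 - 2741841)/(-2564711 + (-1725034 - 1881478)) = -3988927/(-2564711 - 3606512) = -3988927/(-6171223) = -3988927*(-1/6171223) = 3988927/6171223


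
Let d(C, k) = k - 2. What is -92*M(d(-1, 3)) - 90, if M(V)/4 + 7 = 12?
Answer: -1930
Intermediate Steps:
d(C, k) = -2 + k
M(V) = 20 (M(V) = -28 + 4*12 = -28 + 48 = 20)
-92*M(d(-1, 3)) - 90 = -92*20 - 90 = -1840 - 90 = -1930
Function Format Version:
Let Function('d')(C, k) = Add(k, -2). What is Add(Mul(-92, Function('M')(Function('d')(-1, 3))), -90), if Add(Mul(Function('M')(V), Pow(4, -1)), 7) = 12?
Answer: -1930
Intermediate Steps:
Function('d')(C, k) = Add(-2, k)
Function('M')(V) = 20 (Function('M')(V) = Add(-28, Mul(4, 12)) = Add(-28, 48) = 20)
Add(Mul(-92, Function('M')(Function('d')(-1, 3))), -90) = Add(Mul(-92, 20), -90) = Add(-1840, -90) = -1930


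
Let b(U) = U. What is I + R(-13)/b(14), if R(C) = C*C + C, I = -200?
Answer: -1322/7 ≈ -188.86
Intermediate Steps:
R(C) = C + C**2 (R(C) = C**2 + C = C + C**2)
I + R(-13)/b(14) = -200 - 13*(1 - 13)/14 = -200 - 13*(-12)*(1/14) = -200 + 156*(1/14) = -200 + 78/7 = -1322/7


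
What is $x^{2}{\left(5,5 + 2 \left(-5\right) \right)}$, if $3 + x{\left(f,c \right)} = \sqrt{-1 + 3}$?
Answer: $\left(3 - \sqrt{2}\right)^{2} \approx 2.5147$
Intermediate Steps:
$x{\left(f,c \right)} = -3 + \sqrt{2}$ ($x{\left(f,c \right)} = -3 + \sqrt{-1 + 3} = -3 + \sqrt{2}$)
$x^{2}{\left(5,5 + 2 \left(-5\right) \right)} = \left(-3 + \sqrt{2}\right)^{2}$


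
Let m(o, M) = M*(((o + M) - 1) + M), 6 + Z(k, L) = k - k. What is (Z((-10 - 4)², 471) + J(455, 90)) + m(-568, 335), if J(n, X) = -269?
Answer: 33560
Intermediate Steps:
Z(k, L) = -6 (Z(k, L) = -6 + (k - k) = -6 + 0 = -6)
m(o, M) = M*(-1 + o + 2*M) (m(o, M) = M*(((M + o) - 1) + M) = M*((-1 + M + o) + M) = M*(-1 + o + 2*M))
(Z((-10 - 4)², 471) + J(455, 90)) + m(-568, 335) = (-6 - 269) + 335*(-1 - 568 + 2*335) = -275 + 335*(-1 - 568 + 670) = -275 + 335*101 = -275 + 33835 = 33560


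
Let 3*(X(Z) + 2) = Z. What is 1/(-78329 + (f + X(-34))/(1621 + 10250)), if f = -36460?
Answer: -35613/2789640097 ≈ -1.2766e-5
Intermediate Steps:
X(Z) = -2 + Z/3
1/(-78329 + (f + X(-34))/(1621 + 10250)) = 1/(-78329 + (-36460 + (-2 + (⅓)*(-34)))/(1621 + 10250)) = 1/(-78329 + (-36460 + (-2 - 34/3))/11871) = 1/(-78329 + (-36460 - 40/3)*(1/11871)) = 1/(-78329 - 109420/3*1/11871) = 1/(-78329 - 109420/35613) = 1/(-2789640097/35613) = -35613/2789640097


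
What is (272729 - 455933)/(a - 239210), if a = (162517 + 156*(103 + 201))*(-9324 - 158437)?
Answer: 61068/11740050437 ≈ 5.2017e-6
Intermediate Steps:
a = -35219912101 (a = (162517 + 156*304)*(-167761) = (162517 + 47424)*(-167761) = 209941*(-167761) = -35219912101)
(272729 - 455933)/(a - 239210) = (272729 - 455933)/(-35219912101 - 239210) = -183204/(-35220151311) = -183204*(-1/35220151311) = 61068/11740050437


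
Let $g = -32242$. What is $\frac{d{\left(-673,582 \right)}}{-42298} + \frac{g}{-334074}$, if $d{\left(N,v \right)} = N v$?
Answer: $\frac{33053970220}{3532665513} \approx 9.3567$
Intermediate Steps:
$\frac{d{\left(-673,582 \right)}}{-42298} + \frac{g}{-334074} = \frac{\left(-673\right) 582}{-42298} - \frac{32242}{-334074} = \left(-391686\right) \left(- \frac{1}{42298}\right) - - \frac{16121}{167037} = \frac{195843}{21149} + \frac{16121}{167037} = \frac{33053970220}{3532665513}$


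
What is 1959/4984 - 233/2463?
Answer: 3663745/12275592 ≈ 0.29846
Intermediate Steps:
1959/4984 - 233/2463 = 3663745/12275592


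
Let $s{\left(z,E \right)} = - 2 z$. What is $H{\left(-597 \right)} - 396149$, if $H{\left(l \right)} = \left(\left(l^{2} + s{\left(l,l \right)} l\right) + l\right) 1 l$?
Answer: $212736433$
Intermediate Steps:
$H{\left(l \right)} = l \left(l - l^{2}\right)$ ($H{\left(l \right)} = \left(\left(l^{2} + - 2 l l\right) + l\right) 1 l = \left(\left(l^{2} - 2 l^{2}\right) + l\right) 1 l = \left(- l^{2} + l\right) 1 l = \left(l - l^{2}\right) 1 l = \left(l - l^{2}\right) l = l \left(l - l^{2}\right)$)
$H{\left(-597 \right)} - 396149 = \left(-597\right)^{2} \left(1 - -597\right) - 396149 = 356409 \left(1 + 597\right) - 396149 = 356409 \cdot 598 - 396149 = 213132582 - 396149 = 212736433$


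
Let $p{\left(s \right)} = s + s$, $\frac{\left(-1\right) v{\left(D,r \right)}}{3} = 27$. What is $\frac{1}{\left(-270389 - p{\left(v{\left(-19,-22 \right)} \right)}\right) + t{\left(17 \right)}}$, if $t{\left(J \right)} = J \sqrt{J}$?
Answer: $- \frac{270227}{73022626616} - \frac{17 \sqrt{17}}{73022626616} \approx -3.7016 \cdot 10^{-6}$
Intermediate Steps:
$v{\left(D,r \right)} = -81$ ($v{\left(D,r \right)} = \left(-3\right) 27 = -81$)
$p{\left(s \right)} = 2 s$
$t{\left(J \right)} = J^{\frac{3}{2}}$
$\frac{1}{\left(-270389 - p{\left(v{\left(-19,-22 \right)} \right)}\right) + t{\left(17 \right)}} = \frac{1}{\left(-270389 - 2 \left(-81\right)\right) + 17^{\frac{3}{2}}} = \frac{1}{\left(-270389 - -162\right) + 17 \sqrt{17}} = \frac{1}{\left(-270389 + 162\right) + 17 \sqrt{17}} = \frac{1}{-270227 + 17 \sqrt{17}}$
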